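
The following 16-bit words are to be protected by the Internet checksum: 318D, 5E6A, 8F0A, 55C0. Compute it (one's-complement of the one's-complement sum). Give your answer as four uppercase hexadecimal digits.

One's-complement addition (fold any carry out of bit 15 back into bit 0):
  0x318D + 0x5E6A = 0x08FF7
  0x8FF7 + 0x8F0A = 0x11F01 → wrap carry → 0x1F02
  0x1F02 + 0x55C0 = 0x074C2
One's-complement sum = 0x74C2.
Checksum = ~0x74C2 & 0xFFFF = 0x8B3D.

8B3D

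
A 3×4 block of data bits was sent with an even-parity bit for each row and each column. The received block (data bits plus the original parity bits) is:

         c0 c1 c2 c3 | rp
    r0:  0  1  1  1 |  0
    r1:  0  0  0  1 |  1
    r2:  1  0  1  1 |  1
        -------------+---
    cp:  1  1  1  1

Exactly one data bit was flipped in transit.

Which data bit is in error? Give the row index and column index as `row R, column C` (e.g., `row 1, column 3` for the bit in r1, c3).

row 0, column 2

Recompute each row's even parity and compare to rp:
  r0: data parity 1, sent rp 0 → mismatch
  r1: data parity 1, sent rp 1 → ok
  r2: data parity 1, sent rp 1 → ok
Recompute each column's even parity and compare to cp:
  c0: data parity 1, sent cp 1 → ok
  c1: data parity 1, sent cp 1 → ok
  c2: data parity 0, sent cp 1 → mismatch
  c3: data parity 1, sent cp 1 → ok
Exactly one row (r0) and one column (c2) fail → the flipped bit is at their intersection.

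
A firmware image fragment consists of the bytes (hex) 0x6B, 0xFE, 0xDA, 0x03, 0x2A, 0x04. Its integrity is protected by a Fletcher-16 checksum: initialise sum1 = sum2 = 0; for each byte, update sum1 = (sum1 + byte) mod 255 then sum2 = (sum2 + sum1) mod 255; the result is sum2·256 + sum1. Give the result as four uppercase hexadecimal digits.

Running sums (mod 255):
  after byte 0 (0x6B): sum1=107, sum2=107
  after byte 1 (0xFE): sum1=106, sum2=213
  after byte 2 (0xDA): sum1=69, sum2=27
  after byte 3 (0x03): sum1=72, sum2=99
  after byte 4 (0x2A): sum1=114, sum2=213
  after byte 5 (0x04): sum1=118, sum2=76
Checksum = sum2·256 + sum1 = 76·256 + 118 = 19574 = 0x4C76.

4C76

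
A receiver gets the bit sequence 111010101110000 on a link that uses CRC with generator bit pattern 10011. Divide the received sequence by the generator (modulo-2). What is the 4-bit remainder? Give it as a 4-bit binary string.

0000

Modulo-2 division of 111010101110000 by 10011:
  pos 0: 11101 XOR 10011 = 01110
  pos 1: 11100 XOR 10011 = 01111
  pos 2: 11111 XOR 10011 = 01100
  pos 3: 11000 XOR 10011 = 01011
  pos 4: 10111 XOR 10011 = 00100
  pos 6: 10011 XOR 10011 = 00000
Remainder = 0000 (zero — the frame passes the CRC check).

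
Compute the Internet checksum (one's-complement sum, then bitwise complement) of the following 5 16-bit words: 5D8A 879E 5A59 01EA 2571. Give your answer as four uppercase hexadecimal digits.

9922

One's-complement addition (fold any carry out of bit 15 back into bit 0):
  0x5D8A + 0x879E = 0x0E528
  0xE528 + 0x5A59 = 0x13F81 → wrap carry → 0x3F82
  0x3F82 + 0x01EA = 0x0416C
  0x416C + 0x2571 = 0x066DD
One's-complement sum = 0x66DD.
Checksum = ~0x66DD & 0xFFFF = 0x9922.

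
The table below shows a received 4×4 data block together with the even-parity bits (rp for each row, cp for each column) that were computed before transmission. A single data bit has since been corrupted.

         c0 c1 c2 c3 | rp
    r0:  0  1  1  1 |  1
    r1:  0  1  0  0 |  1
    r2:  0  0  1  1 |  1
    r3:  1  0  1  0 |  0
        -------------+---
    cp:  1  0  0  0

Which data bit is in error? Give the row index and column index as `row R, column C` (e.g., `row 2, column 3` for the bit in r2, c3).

Recompute each row's even parity and compare to rp:
  r0: data parity 1, sent rp 1 → ok
  r1: data parity 1, sent rp 1 → ok
  r2: data parity 0, sent rp 1 → mismatch
  r3: data parity 0, sent rp 0 → ok
Recompute each column's even parity and compare to cp:
  c0: data parity 1, sent cp 1 → ok
  c1: data parity 0, sent cp 0 → ok
  c2: data parity 1, sent cp 0 → mismatch
  c3: data parity 0, sent cp 0 → ok
Exactly one row (r2) and one column (c2) fail → the flipped bit is at their intersection.

row 2, column 2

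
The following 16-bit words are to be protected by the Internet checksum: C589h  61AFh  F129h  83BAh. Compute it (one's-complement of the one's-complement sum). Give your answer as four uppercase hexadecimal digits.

One's-complement addition (fold any carry out of bit 15 back into bit 0):
  0xC589 + 0x61AF = 0x12738 → wrap carry → 0x2739
  0x2739 + 0xF129 = 0x11862 → wrap carry → 0x1863
  0x1863 + 0x83BA = 0x09C1D
One's-complement sum = 0x9C1D.
Checksum = ~0x9C1D & 0xFFFF = 0x63E2.

63E2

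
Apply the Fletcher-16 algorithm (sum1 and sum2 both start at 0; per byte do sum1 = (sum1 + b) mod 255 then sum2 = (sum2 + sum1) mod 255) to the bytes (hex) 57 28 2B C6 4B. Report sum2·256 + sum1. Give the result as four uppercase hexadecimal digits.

AFBC

Running sums (mod 255):
  after byte 0 (57): sum1=87, sum2=87
  after byte 1 (28): sum1=127, sum2=214
  after byte 2 (2B): sum1=170, sum2=129
  after byte 3 (C6): sum1=113, sum2=242
  after byte 4 (4B): sum1=188, sum2=175
Checksum = sum2·256 + sum1 = 175·256 + 188 = 44988 = 0xAFBC.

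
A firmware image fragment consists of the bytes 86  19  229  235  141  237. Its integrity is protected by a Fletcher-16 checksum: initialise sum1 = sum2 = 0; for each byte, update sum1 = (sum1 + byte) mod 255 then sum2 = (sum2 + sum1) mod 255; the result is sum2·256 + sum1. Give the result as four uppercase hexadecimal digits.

C9B6

Running sums (mod 255):
  after byte 0 (86): sum1=86, sum2=86
  after byte 1 (19): sum1=105, sum2=191
  after byte 2 (229): sum1=79, sum2=15
  after byte 3 (235): sum1=59, sum2=74
  after byte 4 (141): sum1=200, sum2=19
  after byte 5 (237): sum1=182, sum2=201
Checksum = sum2·256 + sum1 = 201·256 + 182 = 51638 = 0xC9B6.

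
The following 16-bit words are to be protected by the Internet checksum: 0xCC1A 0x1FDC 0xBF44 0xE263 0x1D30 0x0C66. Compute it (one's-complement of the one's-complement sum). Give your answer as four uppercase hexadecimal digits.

One's-complement addition (fold any carry out of bit 15 back into bit 0):
  0xCC1A + 0x1FDC = 0x0EBF6
  0xEBF6 + 0xBF44 = 0x1AB3A → wrap carry → 0xAB3B
  0xAB3B + 0xE263 = 0x18D9E → wrap carry → 0x8D9F
  0x8D9F + 0x1D30 = 0x0AACF
  0xAACF + 0x0C66 = 0x0B735
One's-complement sum = 0xB735.
Checksum = ~0xB735 & 0xFFFF = 0x48CA.

48CA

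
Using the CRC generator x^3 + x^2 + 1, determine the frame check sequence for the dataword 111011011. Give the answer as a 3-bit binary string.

011

Append 3 zeros: 111011011000. Divide by 1101 (XOR where the leading bit is 1):
  pos 0: 1110 XOR 1101 = 0011
  pos 2: 1111 XOR 1101 = 0010
  pos 4: 1001 XOR 1101 = 0100
  pos 5: 1001 XOR 1101 = 0100
  pos 6: 1000 XOR 1101 = 0101
  pos 7: 1010 XOR 1101 = 0111
  pos 8: 1110 XOR 1101 = 0011
Remainder (last 3 bits) = 011. This is the CRC / FCS.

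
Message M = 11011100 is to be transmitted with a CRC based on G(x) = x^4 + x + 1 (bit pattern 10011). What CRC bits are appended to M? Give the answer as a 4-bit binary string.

Append 4 zeros: 110111000000. Divide by 10011 (XOR where the leading bit is 1):
  pos 0: 11011 XOR 10011 = 01000
  pos 1: 10001 XOR 10011 = 00010
  pos 4: 10000 XOR 10011 = 00011
  pos 7: 11000 XOR 10011 = 01011
Remainder (last 4 bits) = 1011. This is the CRC / FCS.

1011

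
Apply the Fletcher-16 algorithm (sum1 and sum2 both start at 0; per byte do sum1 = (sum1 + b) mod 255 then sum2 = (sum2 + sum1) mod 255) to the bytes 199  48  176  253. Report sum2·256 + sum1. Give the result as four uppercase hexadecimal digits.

Running sums (mod 255):
  after byte 0 (199): sum1=199, sum2=199
  after byte 1 (48): sum1=247, sum2=191
  after byte 2 (176): sum1=168, sum2=104
  after byte 3 (253): sum1=166, sum2=15
Checksum = sum2·256 + sum1 = 15·256 + 166 = 4006 = 0x0FA6.

0FA6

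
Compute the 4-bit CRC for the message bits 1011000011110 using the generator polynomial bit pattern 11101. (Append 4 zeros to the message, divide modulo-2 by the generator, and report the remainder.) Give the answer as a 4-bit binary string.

0001

Append 4 zeros: 10110000111100000. Divide by 11101 (XOR where the leading bit is 1):
  pos 0: 10110 XOR 11101 = 01011
  pos 1: 10110 XOR 11101 = 01011
  pos 2: 10110 XOR 11101 = 01011
  pos 3: 10110 XOR 11101 = 01011
  pos 4: 10111 XOR 11101 = 01010
  pos 5: 10101 XOR 11101 = 01000
  pos 6: 10001 XOR 11101 = 01100
  pos 7: 11001 XOR 11101 = 00100
  pos 9: 10000 XOR 11101 = 01101
  pos 10: 11010 XOR 11101 = 00111
  pos 12: 11100 XOR 11101 = 00001
Remainder (last 4 bits) = 0001. This is the CRC / FCS.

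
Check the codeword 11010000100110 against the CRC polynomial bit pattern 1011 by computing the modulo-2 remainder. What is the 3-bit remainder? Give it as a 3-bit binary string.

Modulo-2 division of 11010000100110 by 1011:
  pos 0: 1101 XOR 1011 = 0110
  pos 1: 1100 XOR 1011 = 0111
  pos 2: 1110 XOR 1011 = 0101
  pos 3: 1010 XOR 1011 = 0001
  pos 6: 1010 XOR 1011 = 0001
  pos 9: 1011 XOR 1011 = 0000
Remainder = 000 (zero — the frame passes the CRC check).

000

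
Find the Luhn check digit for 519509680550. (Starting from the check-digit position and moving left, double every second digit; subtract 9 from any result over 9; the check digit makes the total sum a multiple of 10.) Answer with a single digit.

5

Partial digits right→left: 0 5 5 0 8 6 9 0 5 9 1 5
Double every second digit counting from the check-digit position (so the 1st, 3rd, 5th, ... of the partial from the right).
  doubled (with −9 where >9): 0 1 7 9 1 2 → sum 20
  kept as-is: 5 0 6 0 9 5 → sum 25
Total = 20 + 25 = 45.
Check digit = (10 − (45 mod 10)) mod 10 = 5.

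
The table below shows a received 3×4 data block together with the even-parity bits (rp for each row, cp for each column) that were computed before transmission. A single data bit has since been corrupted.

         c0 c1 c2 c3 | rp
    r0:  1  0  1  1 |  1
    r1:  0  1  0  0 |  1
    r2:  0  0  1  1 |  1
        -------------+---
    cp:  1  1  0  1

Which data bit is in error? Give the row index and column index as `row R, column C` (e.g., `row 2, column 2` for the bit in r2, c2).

Recompute each row's even parity and compare to rp:
  r0: data parity 1, sent rp 1 → ok
  r1: data parity 1, sent rp 1 → ok
  r2: data parity 0, sent rp 1 → mismatch
Recompute each column's even parity and compare to cp:
  c0: data parity 1, sent cp 1 → ok
  c1: data parity 1, sent cp 1 → ok
  c2: data parity 0, sent cp 0 → ok
  c3: data parity 0, sent cp 1 → mismatch
Exactly one row (r2) and one column (c3) fail → the flipped bit is at their intersection.

row 2, column 3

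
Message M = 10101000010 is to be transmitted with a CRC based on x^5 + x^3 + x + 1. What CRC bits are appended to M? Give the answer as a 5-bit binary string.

Append 5 zeros: 1010100001000000. Divide by 101011 (XOR where the leading bit is 1):
  pos 0: 101010 XOR 101011 = 000001
  pos 5: 100010 XOR 101011 = 001001
  pos 7: 100100 XOR 101011 = 001111
  pos 9: 111100 XOR 101011 = 010111
  pos 10: 101110 XOR 101011 = 000101
Remainder (last 5 bits) = 00101. This is the CRC / FCS.

00101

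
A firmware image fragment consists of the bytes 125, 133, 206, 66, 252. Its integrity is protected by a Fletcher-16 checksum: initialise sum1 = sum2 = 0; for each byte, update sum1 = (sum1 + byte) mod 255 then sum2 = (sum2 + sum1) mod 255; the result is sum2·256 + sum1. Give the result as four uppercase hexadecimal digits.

7711

Running sums (mod 255):
  after byte 0 (125): sum1=125, sum2=125
  after byte 1 (133): sum1=3, sum2=128
  after byte 2 (206): sum1=209, sum2=82
  after byte 3 (66): sum1=20, sum2=102
  after byte 4 (252): sum1=17, sum2=119
Checksum = sum2·256 + sum1 = 119·256 + 17 = 30481 = 0x7711.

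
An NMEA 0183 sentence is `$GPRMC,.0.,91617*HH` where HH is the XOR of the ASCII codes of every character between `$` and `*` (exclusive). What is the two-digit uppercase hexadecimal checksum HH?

XOR the ASCII codes of the payload characters:
  'G' = 0x47 → acc = 0x47
  'P' = 0x50 → acc = 0x17
  'R' = 0x52 → acc = 0x45
  'M' = 0x4D → acc = 0x08
  'C' = 0x43 → acc = 0x4B
  ',' = 0x2C → acc = 0x67
  '.' = 0x2E → acc = 0x49
  '0' = 0x30 → acc = 0x79
  '.' = 0x2E → acc = 0x57
  ',' = 0x2C → acc = 0x7B
  '9' = 0x39 → acc = 0x42
  '1' = 0x31 → acc = 0x73
  '6' = 0x36 → acc = 0x45
  '1' = 0x31 → acc = 0x74
  '7' = 0x37 → acc = 0x43
Checksum = 0x43.

43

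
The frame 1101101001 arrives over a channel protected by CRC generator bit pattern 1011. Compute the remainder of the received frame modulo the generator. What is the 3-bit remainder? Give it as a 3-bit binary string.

Modulo-2 division of 1101101001 by 1011:
  pos 0: 1101 XOR 1011 = 0110
  pos 1: 1101 XOR 1011 = 0110
  pos 2: 1100 XOR 1011 = 0111
  pos 3: 1111 XOR 1011 = 0100
  pos 4: 1000 XOR 1011 = 0011
  pos 6: 1101 XOR 1011 = 0110
Remainder = 110 (nonzero — an error is detected).

110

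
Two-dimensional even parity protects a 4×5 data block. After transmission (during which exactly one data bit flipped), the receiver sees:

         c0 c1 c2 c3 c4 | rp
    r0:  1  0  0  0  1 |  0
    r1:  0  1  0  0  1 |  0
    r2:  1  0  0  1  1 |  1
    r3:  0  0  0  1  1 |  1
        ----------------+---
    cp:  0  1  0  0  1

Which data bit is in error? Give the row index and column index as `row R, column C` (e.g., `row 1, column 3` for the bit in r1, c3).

row 3, column 4

Recompute each row's even parity and compare to rp:
  r0: data parity 0, sent rp 0 → ok
  r1: data parity 0, sent rp 0 → ok
  r2: data parity 1, sent rp 1 → ok
  r3: data parity 0, sent rp 1 → mismatch
Recompute each column's even parity and compare to cp:
  c0: data parity 0, sent cp 0 → ok
  c1: data parity 1, sent cp 1 → ok
  c2: data parity 0, sent cp 0 → ok
  c3: data parity 0, sent cp 0 → ok
  c4: data parity 0, sent cp 1 → mismatch
Exactly one row (r3) and one column (c4) fail → the flipped bit is at their intersection.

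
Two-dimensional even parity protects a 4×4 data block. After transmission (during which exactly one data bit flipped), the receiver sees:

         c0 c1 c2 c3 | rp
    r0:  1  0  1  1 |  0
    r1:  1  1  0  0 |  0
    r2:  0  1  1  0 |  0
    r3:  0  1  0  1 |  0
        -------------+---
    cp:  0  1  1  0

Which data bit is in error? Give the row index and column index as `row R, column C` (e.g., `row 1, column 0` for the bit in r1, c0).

row 0, column 2

Recompute each row's even parity and compare to rp:
  r0: data parity 1, sent rp 0 → mismatch
  r1: data parity 0, sent rp 0 → ok
  r2: data parity 0, sent rp 0 → ok
  r3: data parity 0, sent rp 0 → ok
Recompute each column's even parity and compare to cp:
  c0: data parity 0, sent cp 0 → ok
  c1: data parity 1, sent cp 1 → ok
  c2: data parity 0, sent cp 1 → mismatch
  c3: data parity 0, sent cp 0 → ok
Exactly one row (r0) and one column (c2) fail → the flipped bit is at their intersection.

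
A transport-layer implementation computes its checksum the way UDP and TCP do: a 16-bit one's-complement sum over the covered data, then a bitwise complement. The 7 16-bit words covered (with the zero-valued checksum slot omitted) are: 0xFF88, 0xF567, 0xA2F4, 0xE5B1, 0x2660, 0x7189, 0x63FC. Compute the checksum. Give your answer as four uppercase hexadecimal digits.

8682

One's-complement addition (fold any carry out of bit 15 back into bit 0):
  0xFF88 + 0xF567 = 0x1F4EF → wrap carry → 0xF4F0
  0xF4F0 + 0xA2F4 = 0x197E4 → wrap carry → 0x97E5
  0x97E5 + 0xE5B1 = 0x17D96 → wrap carry → 0x7D97
  0x7D97 + 0x2660 = 0x0A3F7
  0xA3F7 + 0x7189 = 0x11580 → wrap carry → 0x1581
  0x1581 + 0x63FC = 0x0797D
One's-complement sum = 0x797D.
Checksum = ~0x797D & 0xFFFF = 0x8682.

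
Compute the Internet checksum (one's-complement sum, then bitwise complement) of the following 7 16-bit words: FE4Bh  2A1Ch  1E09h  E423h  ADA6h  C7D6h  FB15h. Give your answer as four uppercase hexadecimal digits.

One's-complement addition (fold any carry out of bit 15 back into bit 0):
  0xFE4B + 0x2A1C = 0x12867 → wrap carry → 0x2868
  0x2868 + 0x1E09 = 0x04671
  0x4671 + 0xE423 = 0x12A94 → wrap carry → 0x2A95
  0x2A95 + 0xADA6 = 0x0D83B
  0xD83B + 0xC7D6 = 0x1A011 → wrap carry → 0xA012
  0xA012 + 0xFB15 = 0x19B27 → wrap carry → 0x9B28
One's-complement sum = 0x9B28.
Checksum = ~0x9B28 & 0xFFFF = 0x64D7.

64D7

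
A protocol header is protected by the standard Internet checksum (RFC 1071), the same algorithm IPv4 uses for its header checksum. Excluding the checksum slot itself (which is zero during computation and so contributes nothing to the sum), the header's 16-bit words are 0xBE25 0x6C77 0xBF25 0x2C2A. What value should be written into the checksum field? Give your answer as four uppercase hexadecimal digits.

One's-complement addition (fold any carry out of bit 15 back into bit 0):
  0xBE25 + 0x6C77 = 0x12A9C → wrap carry → 0x2A9D
  0x2A9D + 0xBF25 = 0x0E9C2
  0xE9C2 + 0x2C2A = 0x115EC → wrap carry → 0x15ED
One's-complement sum = 0x15ED.
Checksum = ~0x15ED & 0xFFFF = 0xEA12.

EA12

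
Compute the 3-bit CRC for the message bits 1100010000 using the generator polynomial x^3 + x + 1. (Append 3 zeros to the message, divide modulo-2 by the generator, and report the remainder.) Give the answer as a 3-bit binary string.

000

Append 3 zeros: 1100010000000. Divide by 1011 (XOR where the leading bit is 1):
  pos 0: 1100 XOR 1011 = 0111
  pos 1: 1110 XOR 1011 = 0101
  pos 2: 1011 XOR 1011 = 0000
Remainder (last 3 bits) = 000. This is the CRC / FCS.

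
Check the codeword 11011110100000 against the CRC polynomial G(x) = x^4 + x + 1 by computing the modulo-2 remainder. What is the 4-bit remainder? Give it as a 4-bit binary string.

0111

Modulo-2 division of 11011110100000 by 10011:
  pos 0: 11011 XOR 10011 = 01000
  pos 1: 10001 XOR 10011 = 00010
  pos 4: 10101 XOR 10011 = 00110
  pos 6: 11000 XOR 10011 = 01011
  pos 7: 10110 XOR 10011 = 00101
  pos 9: 10100 XOR 10011 = 00111
Remainder = 0111 (nonzero — an error is detected).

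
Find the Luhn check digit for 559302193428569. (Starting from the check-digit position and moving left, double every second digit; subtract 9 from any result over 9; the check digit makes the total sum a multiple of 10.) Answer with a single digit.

1

Partial digits right→left: 9 6 5 8 2 4 3 9 1 2 0 3 9 5 5
Double every second digit counting from the check-digit position (so the 1st, 3rd, 5th, ... of the partial from the right).
  doubled (with −9 where >9): 9 1 4 6 2 0 9 1 → sum 32
  kept as-is: 6 8 4 9 2 3 5 → sum 37
Total = 32 + 37 = 69.
Check digit = (10 − (69 mod 10)) mod 10 = 1.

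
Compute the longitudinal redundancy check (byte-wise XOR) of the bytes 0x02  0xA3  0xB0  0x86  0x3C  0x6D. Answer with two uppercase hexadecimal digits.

XOR the bytes together:
  start with 0x02
  0x02 ⊕ 0xA3 = 0xA1
  0xA1 ⊕ 0xB0 = 0x11
  0x11 ⊕ 0x86 = 0x97
  0x97 ⊕ 0x3C = 0xAB
  0xAB ⊕ 0x6D = 0xC6

C6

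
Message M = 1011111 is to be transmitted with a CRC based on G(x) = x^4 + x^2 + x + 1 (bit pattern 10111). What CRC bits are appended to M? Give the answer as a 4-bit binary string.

Append 4 zeros: 10111110000. Divide by 10111 (XOR where the leading bit is 1):
  pos 0: 10111 XOR 10111 = 00000
  pos 5: 11000 XOR 10111 = 01111
  pos 6: 11110 XOR 10111 = 01001
Remainder (last 4 bits) = 1001. This is the CRC / FCS.

1001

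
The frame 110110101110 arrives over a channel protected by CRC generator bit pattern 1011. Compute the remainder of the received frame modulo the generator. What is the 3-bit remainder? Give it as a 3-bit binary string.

100

Modulo-2 division of 110110101110 by 1011:
  pos 0: 1101 XOR 1011 = 0110
  pos 1: 1101 XOR 1011 = 0110
  pos 2: 1100 XOR 1011 = 0111
  pos 3: 1111 XOR 1011 = 0100
  pos 4: 1000 XOR 1011 = 0011
  pos 6: 1111 XOR 1011 = 0100
  pos 7: 1001 XOR 1011 = 0010
Remainder = 100 (nonzero — an error is detected).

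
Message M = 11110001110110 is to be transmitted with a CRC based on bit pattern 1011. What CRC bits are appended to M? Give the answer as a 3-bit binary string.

100

Append 3 zeros: 11110001110110000. Divide by 1011 (XOR where the leading bit is 1):
  pos 0: 1111 XOR 1011 = 0100
  pos 1: 1000 XOR 1011 = 0011
  pos 3: 1100 XOR 1011 = 0111
  pos 4: 1111 XOR 1011 = 0100
  pos 5: 1001 XOR 1011 = 0010
  pos 7: 1010 XOR 1011 = 0001
  pos 10: 1110 XOR 1011 = 0101
  pos 11: 1010 XOR 1011 = 0001
Remainder (last 3 bits) = 100. This is the CRC / FCS.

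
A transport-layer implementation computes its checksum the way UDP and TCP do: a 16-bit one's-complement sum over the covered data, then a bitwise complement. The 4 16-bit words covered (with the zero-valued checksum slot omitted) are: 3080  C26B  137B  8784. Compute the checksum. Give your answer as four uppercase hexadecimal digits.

7214

One's-complement addition (fold any carry out of bit 15 back into bit 0):
  0x3080 + 0xC26B = 0x0F2EB
  0xF2EB + 0x137B = 0x10666 → wrap carry → 0x0667
  0x0667 + 0x8784 = 0x08DEB
One's-complement sum = 0x8DEB.
Checksum = ~0x8DEB & 0xFFFF = 0x7214.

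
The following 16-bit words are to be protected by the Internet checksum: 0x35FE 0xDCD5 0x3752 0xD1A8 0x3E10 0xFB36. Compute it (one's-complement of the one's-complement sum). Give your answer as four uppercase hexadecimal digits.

AAE9

One's-complement addition (fold any carry out of bit 15 back into bit 0):
  0x35FE + 0xDCD5 = 0x112D3 → wrap carry → 0x12D4
  0x12D4 + 0x3752 = 0x04A26
  0x4A26 + 0xD1A8 = 0x11BCE → wrap carry → 0x1BCF
  0x1BCF + 0x3E10 = 0x059DF
  0x59DF + 0xFB36 = 0x15515 → wrap carry → 0x5516
One's-complement sum = 0x5516.
Checksum = ~0x5516 & 0xFFFF = 0xAAE9.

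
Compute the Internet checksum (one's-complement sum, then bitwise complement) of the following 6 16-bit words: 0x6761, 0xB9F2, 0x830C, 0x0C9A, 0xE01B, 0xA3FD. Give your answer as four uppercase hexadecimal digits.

One's-complement addition (fold any carry out of bit 15 back into bit 0):
  0x6761 + 0xB9F2 = 0x12153 → wrap carry → 0x2154
  0x2154 + 0x830C = 0x0A460
  0xA460 + 0x0C9A = 0x0B0FA
  0xB0FA + 0xE01B = 0x19115 → wrap carry → 0x9116
  0x9116 + 0xA3FD = 0x13513 → wrap carry → 0x3514
One's-complement sum = 0x3514.
Checksum = ~0x3514 & 0xFFFF = 0xCAEB.

CAEB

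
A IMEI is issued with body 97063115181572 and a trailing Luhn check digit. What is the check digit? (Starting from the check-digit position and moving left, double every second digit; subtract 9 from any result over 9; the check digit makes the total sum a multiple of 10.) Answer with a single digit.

5

Partial digits right→left: 2 7 5 1 8 1 5 1 1 3 6 0 7 9
Double every second digit counting from the check-digit position (so the 1st, 3rd, 5th, ... of the partial from the right).
  doubled (with −9 where >9): 4 1 7 1 2 3 5 → sum 23
  kept as-is: 7 1 1 1 3 0 9 → sum 22
Total = 23 + 22 = 45.
Check digit = (10 − (45 mod 10)) mod 10 = 5.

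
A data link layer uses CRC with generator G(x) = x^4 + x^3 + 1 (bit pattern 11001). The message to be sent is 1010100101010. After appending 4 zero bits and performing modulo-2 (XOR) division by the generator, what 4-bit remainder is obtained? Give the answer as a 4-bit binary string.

0100

Append 4 zeros: 10101001010100000. Divide by 11001 (XOR where the leading bit is 1):
  pos 0: 10101 XOR 11001 = 01100
  pos 1: 11000 XOR 11001 = 00001
  pos 5: 10101 XOR 11001 = 01100
  pos 6: 11000 XOR 11001 = 00001
  pos 10: 11000 XOR 11001 = 00001
Remainder (last 4 bits) = 0100. This is the CRC / FCS.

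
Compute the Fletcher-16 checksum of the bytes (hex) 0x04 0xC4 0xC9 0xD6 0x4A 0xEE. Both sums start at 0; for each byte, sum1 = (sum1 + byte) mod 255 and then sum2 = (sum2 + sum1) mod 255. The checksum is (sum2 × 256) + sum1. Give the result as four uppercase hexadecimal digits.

1FA2

Running sums (mod 255):
  after byte 0 (0x04): sum1=4, sum2=4
  after byte 1 (0xC4): sum1=200, sum2=204
  after byte 2 (0xC9): sum1=146, sum2=95
  after byte 3 (0xD6): sum1=105, sum2=200
  after byte 4 (0x4A): sum1=179, sum2=124
  after byte 5 (0xEE): sum1=162, sum2=31
Checksum = sum2·256 + sum1 = 31·256 + 162 = 8098 = 0x1FA2.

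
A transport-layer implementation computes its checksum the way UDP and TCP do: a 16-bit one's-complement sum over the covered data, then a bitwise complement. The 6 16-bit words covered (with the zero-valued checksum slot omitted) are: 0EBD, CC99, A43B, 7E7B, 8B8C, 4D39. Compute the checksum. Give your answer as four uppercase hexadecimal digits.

292C

One's-complement addition (fold any carry out of bit 15 back into bit 0):
  0x0EBD + 0xCC99 = 0x0DB56
  0xDB56 + 0xA43B = 0x17F91 → wrap carry → 0x7F92
  0x7F92 + 0x7E7B = 0x0FE0D
  0xFE0D + 0x8B8C = 0x18999 → wrap carry → 0x899A
  0x899A + 0x4D39 = 0x0D6D3
One's-complement sum = 0xD6D3.
Checksum = ~0xD6D3 & 0xFFFF = 0x292C.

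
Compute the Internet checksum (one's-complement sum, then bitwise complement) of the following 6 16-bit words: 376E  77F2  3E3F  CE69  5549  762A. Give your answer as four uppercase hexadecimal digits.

7882

One's-complement addition (fold any carry out of bit 15 back into bit 0):
  0x376E + 0x77F2 = 0x0AF60
  0xAF60 + 0x3E3F = 0x0ED9F
  0xED9F + 0xCE69 = 0x1BC08 → wrap carry → 0xBC09
  0xBC09 + 0x5549 = 0x11152 → wrap carry → 0x1153
  0x1153 + 0x762A = 0x0877D
One's-complement sum = 0x877D.
Checksum = ~0x877D & 0xFFFF = 0x7882.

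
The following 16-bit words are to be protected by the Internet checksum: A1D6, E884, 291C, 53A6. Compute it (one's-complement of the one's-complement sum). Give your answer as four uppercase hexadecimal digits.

F8E1

One's-complement addition (fold any carry out of bit 15 back into bit 0):
  0xA1D6 + 0xE884 = 0x18A5A → wrap carry → 0x8A5B
  0x8A5B + 0x291C = 0x0B377
  0xB377 + 0x53A6 = 0x1071D → wrap carry → 0x071E
One's-complement sum = 0x071E.
Checksum = ~0x071E & 0xFFFF = 0xF8E1.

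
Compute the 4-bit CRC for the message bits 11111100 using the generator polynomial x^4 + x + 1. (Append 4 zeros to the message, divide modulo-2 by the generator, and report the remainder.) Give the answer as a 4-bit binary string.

0001

Append 4 zeros: 111111000000. Divide by 10011 (XOR where the leading bit is 1):
  pos 0: 11111 XOR 10011 = 01100
  pos 1: 11001 XOR 10011 = 01010
  pos 2: 10100 XOR 10011 = 00111
  pos 4: 11100 XOR 10011 = 01111
  pos 5: 11110 XOR 10011 = 01101
  pos 6: 11010 XOR 10011 = 01001
  pos 7: 10010 XOR 10011 = 00001
Remainder (last 4 bits) = 0001. This is the CRC / FCS.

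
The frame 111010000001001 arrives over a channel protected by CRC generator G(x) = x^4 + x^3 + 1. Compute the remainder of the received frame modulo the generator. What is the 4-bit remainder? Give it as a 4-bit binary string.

1010

Modulo-2 division of 111010000001001 by 11001:
  pos 0: 11101 XOR 11001 = 00100
  pos 2: 10000 XOR 11001 = 01001
  pos 3: 10010 XOR 11001 = 01011
  pos 4: 10110 XOR 11001 = 01111
  pos 5: 11110 XOR 11001 = 00111
  pos 7: 11101 XOR 11001 = 00100
  pos 9: 10000 XOR 11001 = 01001
  pos 10: 10011 XOR 11001 = 01010
Remainder = 1010 (nonzero — an error is detected).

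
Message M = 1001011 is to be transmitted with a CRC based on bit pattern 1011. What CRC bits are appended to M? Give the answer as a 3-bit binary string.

Append 3 zeros: 1001011000. Divide by 1011 (XOR where the leading bit is 1):
  pos 0: 1001 XOR 1011 = 0010
  pos 2: 1001 XOR 1011 = 0010
  pos 4: 1010 XOR 1011 = 0001
Remainder (last 3 bits) = 100. This is the CRC / FCS.

100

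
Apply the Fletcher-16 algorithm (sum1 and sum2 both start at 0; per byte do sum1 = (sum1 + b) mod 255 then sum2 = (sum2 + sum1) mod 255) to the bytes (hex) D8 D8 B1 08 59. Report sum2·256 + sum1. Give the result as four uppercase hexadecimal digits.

Running sums (mod 255):
  after byte 0 (D8): sum1=216, sum2=216
  after byte 1 (D8): sum1=177, sum2=138
  after byte 2 (B1): sum1=99, sum2=237
  after byte 3 (08): sum1=107, sum2=89
  after byte 4 (59): sum1=196, sum2=30
Checksum = sum2·256 + sum1 = 30·256 + 196 = 7876 = 0x1EC4.

1EC4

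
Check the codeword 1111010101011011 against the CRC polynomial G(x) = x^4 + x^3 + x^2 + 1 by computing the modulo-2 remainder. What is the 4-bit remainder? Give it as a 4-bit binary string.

Modulo-2 division of 1111010101011011 by 11101:
  pos 0: 11110 XOR 11101 = 00011
  pos 3: 11101 XOR 11101 = 00000
  pos 9: 10110 XOR 11101 = 01011
  pos 10: 10111 XOR 11101 = 01010
  pos 11: 10101 XOR 11101 = 01000
Remainder = 1000 (nonzero — an error is detected).

1000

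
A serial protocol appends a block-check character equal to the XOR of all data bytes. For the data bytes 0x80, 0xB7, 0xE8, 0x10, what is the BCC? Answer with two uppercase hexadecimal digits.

CF

XOR the bytes together:
  start with 0x80
  0x80 ⊕ 0xB7 = 0x37
  0x37 ⊕ 0xE8 = 0xDF
  0xDF ⊕ 0x10 = 0xCF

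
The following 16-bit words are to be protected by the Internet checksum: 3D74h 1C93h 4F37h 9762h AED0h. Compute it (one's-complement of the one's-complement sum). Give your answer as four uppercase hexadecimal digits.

One's-complement addition (fold any carry out of bit 15 back into bit 0):
  0x3D74 + 0x1C93 = 0x05A07
  0x5A07 + 0x4F37 = 0x0A93E
  0xA93E + 0x9762 = 0x140A0 → wrap carry → 0x40A1
  0x40A1 + 0xAED0 = 0x0EF71
One's-complement sum = 0xEF71.
Checksum = ~0xEF71 & 0xFFFF = 0x108E.

108E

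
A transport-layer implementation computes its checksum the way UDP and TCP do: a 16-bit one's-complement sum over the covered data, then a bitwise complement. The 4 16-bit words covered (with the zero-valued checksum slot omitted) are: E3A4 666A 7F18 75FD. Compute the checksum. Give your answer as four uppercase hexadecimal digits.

One's-complement addition (fold any carry out of bit 15 back into bit 0):
  0xE3A4 + 0x666A = 0x14A0E → wrap carry → 0x4A0F
  0x4A0F + 0x7F18 = 0x0C927
  0xC927 + 0x75FD = 0x13F24 → wrap carry → 0x3F25
One's-complement sum = 0x3F25.
Checksum = ~0x3F25 & 0xFFFF = 0xC0DA.

C0DA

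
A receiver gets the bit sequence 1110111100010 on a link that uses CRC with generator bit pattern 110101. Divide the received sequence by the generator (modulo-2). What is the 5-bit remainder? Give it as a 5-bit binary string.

Modulo-2 division of 1110111100010 by 110101:
  pos 0: 111011 XOR 110101 = 001110
  pos 2: 111011 XOR 110101 = 001110
  pos 4: 111000 XOR 110101 = 001101
  pos 6: 110101 XOR 110101 = 000000
Remainder = 00000 (zero — the frame passes the CRC check).

00000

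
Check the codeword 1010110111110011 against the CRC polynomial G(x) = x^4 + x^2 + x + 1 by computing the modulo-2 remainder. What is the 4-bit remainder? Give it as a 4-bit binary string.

Modulo-2 division of 1010110111110011 by 10111:
  pos 0: 10101 XOR 10111 = 00010
  pos 3: 10101 XOR 10111 = 00010
  pos 6: 10111 XOR 10111 = 00000
  pos 11: 10011 XOR 10111 = 00100
Remainder = 0100 (nonzero — an error is detected).

0100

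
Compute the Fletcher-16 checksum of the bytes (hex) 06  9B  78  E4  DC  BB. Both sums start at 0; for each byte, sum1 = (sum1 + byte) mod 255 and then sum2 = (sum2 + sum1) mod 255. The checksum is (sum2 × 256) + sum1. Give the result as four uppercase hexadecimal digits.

Running sums (mod 255):
  after byte 0 (06): sum1=6, sum2=6
  after byte 1 (9B): sum1=161, sum2=167
  after byte 2 (78): sum1=26, sum2=193
  after byte 3 (E4): sum1=254, sum2=192
  after byte 4 (DC): sum1=219, sum2=156
  after byte 5 (BB): sum1=151, sum2=52
Checksum = sum2·256 + sum1 = 52·256 + 151 = 13463 = 0x3497.

3497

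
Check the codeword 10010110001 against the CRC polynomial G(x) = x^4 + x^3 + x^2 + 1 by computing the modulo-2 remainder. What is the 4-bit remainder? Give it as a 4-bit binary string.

Modulo-2 division of 10010110001 by 11101:
  pos 0: 10010 XOR 11101 = 01111
  pos 1: 11111 XOR 11101 = 00010
  pos 4: 10100 XOR 11101 = 01001
  pos 5: 10010 XOR 11101 = 01111
  pos 6: 11111 XOR 11101 = 00010
Remainder = 0010 (nonzero — an error is detected).

0010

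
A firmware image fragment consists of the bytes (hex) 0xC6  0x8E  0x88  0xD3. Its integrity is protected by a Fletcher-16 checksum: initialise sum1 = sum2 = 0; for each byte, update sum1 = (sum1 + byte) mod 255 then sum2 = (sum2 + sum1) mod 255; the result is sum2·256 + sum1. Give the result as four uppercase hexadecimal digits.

Running sums (mod 255):
  after byte 0 (0xC6): sum1=198, sum2=198
  after byte 1 (0x8E): sum1=85, sum2=28
  after byte 2 (0x88): sum1=221, sum2=249
  after byte 3 (0xD3): sum1=177, sum2=171
Checksum = sum2·256 + sum1 = 171·256 + 177 = 43953 = 0xABB1.

ABB1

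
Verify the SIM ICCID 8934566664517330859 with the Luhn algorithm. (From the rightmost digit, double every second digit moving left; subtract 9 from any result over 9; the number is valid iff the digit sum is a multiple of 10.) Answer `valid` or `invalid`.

From the right, keep odd positions and double even positions (subtract 9 from any doubled value over 9):
  doubled (positions 2,4,...): 1 0 6 2 8 3 3 8 9 → sum 40
  kept (positions 1,3,...): 9 8 3 7 5 6 6 5 3 8 → sum 60
Total = 100.
100 mod 10 = 0, so the number is valid.

valid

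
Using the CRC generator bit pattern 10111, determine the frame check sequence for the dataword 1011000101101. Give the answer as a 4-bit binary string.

0111

Append 4 zeros: 10110001011010000. Divide by 10111 (XOR where the leading bit is 1):
  pos 0: 10110 XOR 10111 = 00001
  pos 4: 10010 XOR 10111 = 00101
  pos 6: 10111 XOR 10111 = 00000
  pos 12: 10000 XOR 10111 = 00111
Remainder (last 4 bits) = 0111. This is the CRC / FCS.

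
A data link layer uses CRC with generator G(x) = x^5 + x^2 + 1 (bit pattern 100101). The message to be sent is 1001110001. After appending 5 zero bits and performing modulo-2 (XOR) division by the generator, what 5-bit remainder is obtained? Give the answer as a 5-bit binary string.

10100

Append 5 zeros: 100111000100000. Divide by 100101 (XOR where the leading bit is 1):
  pos 0: 100111 XOR 100101 = 000010
  pos 4: 100001 XOR 100101 = 000100
  pos 7: 100000 XOR 100101 = 000101
Remainder (last 5 bits) = 10100. This is the CRC / FCS.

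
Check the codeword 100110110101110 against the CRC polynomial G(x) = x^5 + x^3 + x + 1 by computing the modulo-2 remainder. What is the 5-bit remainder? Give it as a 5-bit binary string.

00111

Modulo-2 division of 100110110101110 by 101011:
  pos 0: 100110 XOR 101011 = 001101
  pos 2: 110111 XOR 101011 = 011100
  pos 3: 111000 XOR 101011 = 010011
  pos 4: 100111 XOR 101011 = 001100
  pos 6: 110001 XOR 101011 = 011010
  pos 7: 110101 XOR 101011 = 011110
  pos 8: 111101 XOR 101011 = 010110
  pos 9: 101100 XOR 101011 = 000111
Remainder = 00111 (nonzero — an error is detected).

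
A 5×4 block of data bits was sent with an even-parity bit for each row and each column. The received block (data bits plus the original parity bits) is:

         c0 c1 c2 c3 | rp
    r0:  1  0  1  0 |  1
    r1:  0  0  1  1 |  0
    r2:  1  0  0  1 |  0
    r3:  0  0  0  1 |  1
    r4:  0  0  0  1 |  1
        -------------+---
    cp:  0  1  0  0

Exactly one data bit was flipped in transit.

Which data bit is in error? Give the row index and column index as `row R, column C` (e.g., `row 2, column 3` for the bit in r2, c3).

Recompute each row's even parity and compare to rp:
  r0: data parity 0, sent rp 1 → mismatch
  r1: data parity 0, sent rp 0 → ok
  r2: data parity 0, sent rp 0 → ok
  r3: data parity 1, sent rp 1 → ok
  r4: data parity 1, sent rp 1 → ok
Recompute each column's even parity and compare to cp:
  c0: data parity 0, sent cp 0 → ok
  c1: data parity 0, sent cp 1 → mismatch
  c2: data parity 0, sent cp 0 → ok
  c3: data parity 0, sent cp 0 → ok
Exactly one row (r0) and one column (c1) fail → the flipped bit is at their intersection.

row 0, column 1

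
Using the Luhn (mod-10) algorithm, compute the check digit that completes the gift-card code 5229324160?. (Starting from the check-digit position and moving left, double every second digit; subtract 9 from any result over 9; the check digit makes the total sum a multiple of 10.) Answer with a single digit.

1

Partial digits right→left: 0 6 1 4 2 3 9 2 2 5
Double every second digit counting from the check-digit position (so the 1st, 3rd, 5th, ... of the partial from the right).
  doubled (with −9 where >9): 0 2 4 9 4 → sum 19
  kept as-is: 6 4 3 2 5 → sum 20
Total = 19 + 20 = 39.
Check digit = (10 − (39 mod 10)) mod 10 = 1.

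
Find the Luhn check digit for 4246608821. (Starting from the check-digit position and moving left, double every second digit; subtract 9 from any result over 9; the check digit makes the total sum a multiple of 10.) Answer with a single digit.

Partial digits right→left: 1 2 8 8 0 6 6 4 2 4
Double every second digit counting from the check-digit position (so the 1st, 3rd, 5th, ... of the partial from the right).
  doubled (with −9 where >9): 2 7 0 3 4 → sum 16
  kept as-is: 2 8 6 4 4 → sum 24
Total = 16 + 24 = 40.
Check digit = (10 − (40 mod 10)) mod 10 = 0.

0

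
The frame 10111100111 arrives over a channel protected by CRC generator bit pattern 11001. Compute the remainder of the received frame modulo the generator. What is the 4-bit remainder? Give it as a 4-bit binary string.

0000

Modulo-2 division of 10111100111 by 11001:
  pos 0: 10111 XOR 11001 = 01110
  pos 1: 11101 XOR 11001 = 00100
  pos 3: 10000 XOR 11001 = 01001
  pos 4: 10011 XOR 11001 = 01010
  pos 5: 10101 XOR 11001 = 01100
  pos 6: 11001 XOR 11001 = 00000
Remainder = 0000 (zero — the frame passes the CRC check).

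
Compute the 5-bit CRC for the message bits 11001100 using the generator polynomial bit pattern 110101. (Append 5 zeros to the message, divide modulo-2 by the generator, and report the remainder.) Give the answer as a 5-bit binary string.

Append 5 zeros: 1100110000000. Divide by 110101 (XOR where the leading bit is 1):
  pos 0: 110011 XOR 110101 = 000110
  pos 3: 110000 XOR 110101 = 000101
  pos 6: 101000 XOR 110101 = 011101
  pos 7: 111010 XOR 110101 = 001111
Remainder (last 5 bits) = 01111. This is the CRC / FCS.

01111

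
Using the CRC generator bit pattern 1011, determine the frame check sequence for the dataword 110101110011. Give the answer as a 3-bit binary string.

Append 3 zeros: 110101110011000. Divide by 1011 (XOR where the leading bit is 1):
  pos 0: 1101 XOR 1011 = 0110
  pos 1: 1100 XOR 1011 = 0111
  pos 2: 1111 XOR 1011 = 0100
  pos 3: 1001 XOR 1011 = 0010
  pos 5: 1010 XOR 1011 = 0001
  pos 8: 1011 XOR 1011 = 0000
Remainder (last 3 bits) = 000. This is the CRC / FCS.

000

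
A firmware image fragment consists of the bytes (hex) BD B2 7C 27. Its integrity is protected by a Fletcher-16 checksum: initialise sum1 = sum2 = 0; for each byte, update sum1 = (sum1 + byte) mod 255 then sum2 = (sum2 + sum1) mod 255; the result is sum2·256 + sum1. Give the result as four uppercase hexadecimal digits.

Running sums (mod 255):
  after byte 0 (BD): sum1=189, sum2=189
  after byte 1 (B2): sum1=112, sum2=46
  after byte 2 (7C): sum1=236, sum2=27
  after byte 3 (27): sum1=20, sum2=47
Checksum = sum2·256 + sum1 = 47·256 + 20 = 12052 = 0x2F14.

2F14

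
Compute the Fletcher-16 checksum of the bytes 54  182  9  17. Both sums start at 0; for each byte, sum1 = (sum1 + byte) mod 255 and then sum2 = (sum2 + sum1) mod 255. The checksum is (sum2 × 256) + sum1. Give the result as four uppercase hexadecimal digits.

Running sums (mod 255):
  after byte 0 (54): sum1=54, sum2=54
  after byte 1 (182): sum1=236, sum2=35
  after byte 2 (9): sum1=245, sum2=25
  after byte 3 (17): sum1=7, sum2=32
Checksum = sum2·256 + sum1 = 32·256 + 7 = 8199 = 0x2007.

2007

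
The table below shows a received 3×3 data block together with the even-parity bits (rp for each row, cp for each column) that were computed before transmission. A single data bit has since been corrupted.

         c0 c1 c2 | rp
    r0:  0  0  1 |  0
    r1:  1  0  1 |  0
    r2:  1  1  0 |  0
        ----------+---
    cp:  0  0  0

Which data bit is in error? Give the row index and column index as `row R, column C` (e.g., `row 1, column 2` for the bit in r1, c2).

Recompute each row's even parity and compare to rp:
  r0: data parity 1, sent rp 0 → mismatch
  r1: data parity 0, sent rp 0 → ok
  r2: data parity 0, sent rp 0 → ok
Recompute each column's even parity and compare to cp:
  c0: data parity 0, sent cp 0 → ok
  c1: data parity 1, sent cp 0 → mismatch
  c2: data parity 0, sent cp 0 → ok
Exactly one row (r0) and one column (c1) fail → the flipped bit is at their intersection.

row 0, column 1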